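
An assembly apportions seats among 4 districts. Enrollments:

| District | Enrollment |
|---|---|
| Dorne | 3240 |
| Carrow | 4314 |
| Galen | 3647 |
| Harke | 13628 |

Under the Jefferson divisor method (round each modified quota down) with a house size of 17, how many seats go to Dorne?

Standard divisor 24829/17 ≈ 1460.529; standard quotas: Dorne 2.218, Carrow 2.954, Galen 2.497, Harke 9.331.
Rounding down gives 2, 2, 2, 9 = 15 seats, so the divisor must be adjusted.
With modified divisor 1300: modified quotas Dorne 2.492, Carrow 3.318, Galen 2.805, Harke 10.483.
Rounding down: Dorne 2, Carrow 3, Galen 2, Harke 10 (total 17).
Dorne receives 2.

2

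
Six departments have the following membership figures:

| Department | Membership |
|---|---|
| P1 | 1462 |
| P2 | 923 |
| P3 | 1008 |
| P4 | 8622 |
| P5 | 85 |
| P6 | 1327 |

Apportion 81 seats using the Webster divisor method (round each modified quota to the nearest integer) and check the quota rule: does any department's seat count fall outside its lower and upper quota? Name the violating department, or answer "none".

P4

Standard quotas: P1 8.820, P2 5.568, P3 6.081, P4 52.013, P5 0.513, P6 8.005.
Webster allocation: P1 9, P2 6, P3 6, P4 51, P5 1, P6 8.
P4 has quota 52.013 (lower 52, upper 53) but receives 51 — outside the quota interval.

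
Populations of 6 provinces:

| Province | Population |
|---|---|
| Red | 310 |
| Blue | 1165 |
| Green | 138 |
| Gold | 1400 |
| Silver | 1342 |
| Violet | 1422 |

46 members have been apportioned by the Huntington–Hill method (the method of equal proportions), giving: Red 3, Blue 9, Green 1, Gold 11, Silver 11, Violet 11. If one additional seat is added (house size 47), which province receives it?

Violet

Priority for the next seat is population ÷ (√(s·(s+1))).
Priorities: Red 89.489, Blue 122.802, Green 97.581, Gold 121.854, Silver 116.806, Violet 123.769.
Highest priority: Violet.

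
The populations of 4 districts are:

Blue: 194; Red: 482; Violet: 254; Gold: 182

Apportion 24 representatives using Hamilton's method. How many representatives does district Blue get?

4

Total 1112; standard divisor 1112/24 ≈ 46.333.
Standard quotas: Blue 4.187, Red 10.403, Violet 5.482, Gold 3.928.
Lower quotas: Blue 4, Red 10, Violet 5, Gold 3 (sum 22, leaving 2 seats).
Remainders in descending order: Gold 0.928, Violet 0.482, Red 0.403, Blue 0.187.
The surplus seats go to Gold, Violet.
Blue receives 4.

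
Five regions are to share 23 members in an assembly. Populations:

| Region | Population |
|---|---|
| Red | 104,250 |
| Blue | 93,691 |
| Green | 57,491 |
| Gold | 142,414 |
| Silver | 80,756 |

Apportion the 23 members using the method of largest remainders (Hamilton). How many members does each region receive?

Total 478602; standard divisor 478602/23 ≈ 20808.783.
Standard quotas: Red 5.0099, Blue 4.5025, Green 2.7628, Gold 6.8439, Silver 3.8809.
Lower quotas: Red 5, Blue 4, Green 2, Gold 6, Silver 3 (sum 20, leaving 3 seats).
Remainders in descending order: Silver 0.8809, Gold 0.8439, Green 0.7628, Blue 0.5025, Red 0.0099.
The surplus seats go to Silver, Gold, Green.

Red: 5, Blue: 4, Green: 3, Gold: 7, Silver: 4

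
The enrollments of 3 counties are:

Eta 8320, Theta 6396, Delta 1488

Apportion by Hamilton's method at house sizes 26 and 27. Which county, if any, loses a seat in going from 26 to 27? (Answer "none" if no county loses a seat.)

At 26 seats: Eta 13, Theta 10, Delta 3.
At 27 seats: Eta 14, Theta 11, Delta 2.
Delta drops from 3 to 2.

Delta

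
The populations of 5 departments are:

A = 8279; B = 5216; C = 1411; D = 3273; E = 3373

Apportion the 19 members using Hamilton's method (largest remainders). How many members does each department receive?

A 7; B 5; C 1; D 3; E 3

Standard divisor: 21552 ÷ 19 ≈ 1134.316.
Standard quotas: A 7.2987, B 4.5984, C 1.2439, D 2.8854, E 2.9736.
Lower quotas: A 7, B 4, C 1, D 2, E 2 (sum 16, leaving 3 seats).
Remainders in descending order: E 0.9736, D 0.8854, B 0.5984, A 0.2987, C 0.2439.
The surplus seats go to E, D, B.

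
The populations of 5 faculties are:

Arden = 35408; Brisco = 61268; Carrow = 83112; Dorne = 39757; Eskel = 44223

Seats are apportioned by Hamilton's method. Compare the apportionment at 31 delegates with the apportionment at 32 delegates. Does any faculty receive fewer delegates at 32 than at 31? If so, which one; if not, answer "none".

At 31 seats: Arden 4, Brisco 7, Carrow 10, Dorne 5, Eskel 5.
At 32 seats: Arden 4, Brisco 8, Carrow 10, Dorne 5, Eskel 5.
No faculty's allocation decreased.

none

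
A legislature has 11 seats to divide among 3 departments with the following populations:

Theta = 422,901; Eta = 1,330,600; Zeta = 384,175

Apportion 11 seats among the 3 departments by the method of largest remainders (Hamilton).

Theta 2, Eta 7, Zeta 2

Standard divisor: 2137676 ÷ 11 ≈ 194334.182.
Standard quotas: Theta 2.1762, Eta 6.8470, Zeta 1.9769.
Lower quotas: Theta 2, Eta 6, Zeta 1 (sum 9, leaving 2 seats).
Remainders in descending order: Zeta 0.9769, Eta 0.8470, Theta 0.1762.
Largest remainders: Zeta, Eta receive the extra seats.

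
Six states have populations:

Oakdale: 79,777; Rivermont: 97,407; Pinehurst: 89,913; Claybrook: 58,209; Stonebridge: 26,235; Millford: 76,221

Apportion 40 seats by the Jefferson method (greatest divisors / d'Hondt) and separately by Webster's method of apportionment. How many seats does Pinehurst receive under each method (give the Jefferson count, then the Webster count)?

9 and 8

Jefferson: Oakdale 8, Rivermont 9, Pinehurst 9, Claybrook 5, Stonebridge 2, Millford 7.
Webster: Oakdale 8, Rivermont 9, Pinehurst 8, Claybrook 6, Stonebridge 2, Millford 7.
Pinehurst gets 9 under Jefferson and 8 under Webster.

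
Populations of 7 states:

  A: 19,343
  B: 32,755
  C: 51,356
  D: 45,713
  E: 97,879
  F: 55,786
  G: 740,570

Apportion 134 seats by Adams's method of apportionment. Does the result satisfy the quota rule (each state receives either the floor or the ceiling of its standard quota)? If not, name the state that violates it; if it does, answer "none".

Standard quotas: A 2.484, B 4.207, C 6.595, D 5.871, E 12.570, F 7.164, G 95.108.
Adams allocation: A 3, B 5, C 7, D 6, E 13, F 7, G 93.
G has quota 95.108 (lower 95, upper 96) but receives 93 — outside the quota interval.

G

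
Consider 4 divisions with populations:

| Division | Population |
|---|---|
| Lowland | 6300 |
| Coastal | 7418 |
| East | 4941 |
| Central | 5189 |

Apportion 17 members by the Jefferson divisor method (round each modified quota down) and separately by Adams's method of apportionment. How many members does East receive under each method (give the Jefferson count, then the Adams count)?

Jefferson: Lowland 5, Coastal 5, East 3, Central 4.
Adams: Lowland 4, Coastal 5, East 4, Central 4.
East gets 3 under Jefferson and 4 under Adams.

3 and 4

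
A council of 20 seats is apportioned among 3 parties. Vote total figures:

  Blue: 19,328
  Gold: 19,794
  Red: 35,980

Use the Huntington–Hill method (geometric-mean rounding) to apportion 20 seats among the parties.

With divisor 3703: modified quotas Blue 5.220, Gold 5.345, Red 9.716.
Geometric-mean thresholds: Blue √(5·6)=5.477, Gold √(5·6)=5.477, Red √(9·10)=9.487.
Each quota rounded against its threshold gives Blue 5, Gold 5, Red 10 (total 20).

Blue=5, Gold=5, Red=10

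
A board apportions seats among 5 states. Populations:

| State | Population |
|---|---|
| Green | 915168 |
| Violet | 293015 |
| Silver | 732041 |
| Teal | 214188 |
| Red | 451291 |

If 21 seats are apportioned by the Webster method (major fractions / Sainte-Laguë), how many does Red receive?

Standard divisor 2605703/21 ≈ 124081.095; standard quotas: Green 7.376, Violet 2.361, Silver 5.900, Teal 1.726, Red 3.637.
Rounding to the nearest integer gives Green 7, Violet 2, Silver 6, Teal 2, Red 4 — total 21, matching the house size, so no adjustment is needed.
Red receives 4.

4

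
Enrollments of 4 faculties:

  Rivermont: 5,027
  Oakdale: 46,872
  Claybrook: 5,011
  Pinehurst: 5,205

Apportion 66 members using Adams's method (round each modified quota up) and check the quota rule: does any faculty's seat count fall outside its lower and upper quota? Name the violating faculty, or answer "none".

Standard quotas: Rivermont 5.341, Oakdale 49.804, Claybrook 5.324, Pinehurst 5.531.
Adams allocation: Rivermont 6, Oakdale 48, Claybrook 6, Pinehurst 6.
Oakdale has quota 49.804 (lower 49, upper 50) but receives 48 — outside the quota interval.

Oakdale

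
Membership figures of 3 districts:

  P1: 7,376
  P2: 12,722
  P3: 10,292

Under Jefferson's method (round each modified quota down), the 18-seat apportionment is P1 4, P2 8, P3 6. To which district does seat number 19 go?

P1

Priority for the next seat is population ÷ (current seats + 1).
Priorities: P1 1475.200, P2 1413.556, P3 1470.286.
Highest priority: P1.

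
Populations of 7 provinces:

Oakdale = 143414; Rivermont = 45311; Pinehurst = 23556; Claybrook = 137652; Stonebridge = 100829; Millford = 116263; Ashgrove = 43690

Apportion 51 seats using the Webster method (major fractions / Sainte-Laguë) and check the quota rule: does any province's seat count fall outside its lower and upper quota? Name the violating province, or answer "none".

none

Standard quotas: Oakdale 11.976, Rivermont 3.784, Pinehurst 1.967, Claybrook 11.495, Stonebridge 8.420, Millford 9.709, Ashgrove 3.648.
Webster allocation: Oakdale 12, Rivermont 4, Pinehurst 2, Claybrook 11, Stonebridge 8, Millford 10, Ashgrove 4.
Every allocation lies between the lower and upper quota.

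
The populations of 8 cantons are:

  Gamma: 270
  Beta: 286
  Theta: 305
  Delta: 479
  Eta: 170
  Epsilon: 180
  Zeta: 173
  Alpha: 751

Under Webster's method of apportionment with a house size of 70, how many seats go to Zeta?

Standard divisor 2614/70 ≈ 37.343; standard quotas: Gamma 7.230, Beta 7.659, Theta 8.168, Delta 12.827, Eta 4.552, Epsilon 4.820, Zeta 4.633, Alpha 20.111.
Rounding to the nearest integer gives 7, 8, 8, 13, 5, 5, 5, 20 = 71 seats, so the divisor must be adjusted.
With modified divisor 38: modified quotas Gamma 7.105, Beta 7.526, Theta 8.026, Delta 12.605, Eta 4.474, Epsilon 4.737, Zeta 4.553, Alpha 19.763.
Rounding to the nearest integer: Gamma 7, Beta 8, Theta 8, Delta 13, Eta 4, Epsilon 5, Zeta 5, Alpha 20 (total 70).
Zeta receives 5.

5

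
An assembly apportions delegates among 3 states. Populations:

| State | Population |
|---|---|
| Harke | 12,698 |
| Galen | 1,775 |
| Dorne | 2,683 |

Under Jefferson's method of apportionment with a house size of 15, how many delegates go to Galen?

1

Standard divisor 17156/15 ≈ 1143.733; standard quotas: Harke 11.102, Galen 1.552, Dorne 2.346.
Rounding down gives 11, 1, 2 = 14 seats, so the divisor must be adjusted.
With modified divisor 1000: modified quotas Harke 12.698, Galen 1.775, Dorne 2.683.
Rounding down: Harke 12, Galen 1, Dorne 2 (total 15).
Galen receives 1.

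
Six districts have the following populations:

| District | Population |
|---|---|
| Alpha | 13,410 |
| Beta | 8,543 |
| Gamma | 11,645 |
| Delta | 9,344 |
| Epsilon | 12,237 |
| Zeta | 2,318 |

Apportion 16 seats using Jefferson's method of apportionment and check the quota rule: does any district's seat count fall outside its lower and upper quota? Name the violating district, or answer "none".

Standard quotas: Alpha 3.732, Beta 2.377, Gamma 3.241, Delta 2.600, Epsilon 3.405, Zeta 0.645.
Jefferson allocation: Alpha 4, Beta 2, Gamma 3, Delta 3, Epsilon 4, Zeta 0.
Every allocation lies between the lower and upper quota.

none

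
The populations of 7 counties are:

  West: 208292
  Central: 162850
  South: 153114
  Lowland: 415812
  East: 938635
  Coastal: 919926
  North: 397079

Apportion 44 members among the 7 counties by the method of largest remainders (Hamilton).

West 3, Central 2, South 2, Lowland 6, East 13, Coastal 13, North 5

Standard divisor: 3195708 ÷ 44 ≈ 72629.727.
Standard quotas: West 2.8679, Central 2.2422, South 2.1081, Lowland 5.7251, East 12.9236, Coastal 12.6660, North 5.4672.
Lower quotas: West 2, Central 2, South 2, Lowland 5, East 12, Coastal 12, North 5 (sum 40, leaving 4 seats).
Remainders in descending order: East 0.9236, West 0.8679, Lowland 0.7251, Coastal 0.6660, North 0.4672, Central 0.2422, South 0.1081.
The surplus seats go to East, West, Lowland, Coastal.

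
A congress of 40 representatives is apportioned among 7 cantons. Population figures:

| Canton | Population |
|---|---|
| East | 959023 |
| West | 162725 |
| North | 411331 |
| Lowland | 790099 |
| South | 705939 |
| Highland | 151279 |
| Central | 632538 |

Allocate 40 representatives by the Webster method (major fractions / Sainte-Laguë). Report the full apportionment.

East 10, West 2, North 4, Lowland 8, South 7, Highland 2, Central 7

Standard divisor 3812934/40 ≈ 95323.35; standard quotas: East 10.061, West 1.707, North 4.315, Lowland 8.289, South 7.406, Highland 1.587, Central 6.636.
Rounding to the nearest integer gives East 10, West 2, North 4, Lowland 8, South 7, Highland 2, Central 7 — total 40, matching the house size, so no adjustment is needed.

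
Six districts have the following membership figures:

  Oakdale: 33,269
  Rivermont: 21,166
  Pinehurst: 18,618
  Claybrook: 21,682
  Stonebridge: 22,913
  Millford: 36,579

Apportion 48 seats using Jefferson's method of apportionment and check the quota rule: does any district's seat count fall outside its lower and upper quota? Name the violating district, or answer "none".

none

Standard quotas: Oakdale 10.354, Rivermont 6.587, Pinehurst 5.794, Claybrook 6.748, Stonebridge 7.131, Millford 11.384.
Jefferson allocation: Oakdale 10, Rivermont 6, Pinehurst 6, Claybrook 7, Stonebridge 7, Millford 12.
Every allocation lies between the lower and upper quota.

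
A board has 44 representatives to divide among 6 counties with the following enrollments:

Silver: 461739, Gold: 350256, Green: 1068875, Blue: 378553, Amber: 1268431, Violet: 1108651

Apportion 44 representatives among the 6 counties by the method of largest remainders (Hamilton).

Total 4636505; standard divisor 4636505/44 ≈ 105375.114.
Standard quotas: Silver 4.3819, Gold 3.3239, Green 10.1435, Blue 3.5924, Amber 12.0373, Violet 10.5210.
Lower quotas: Silver 4, Gold 3, Green 10, Blue 3, Amber 12, Violet 10 (sum 42, leaving 2 seats).
Remainders in descending order: Blue 0.5924, Violet 0.5210, Silver 0.3819, Gold 0.3239, Green 0.1435, Amber 0.0373.
Largest remainders: Blue, Violet receive the extra seats.

Silver 4, Gold 3, Green 10, Blue 4, Amber 12, Violet 11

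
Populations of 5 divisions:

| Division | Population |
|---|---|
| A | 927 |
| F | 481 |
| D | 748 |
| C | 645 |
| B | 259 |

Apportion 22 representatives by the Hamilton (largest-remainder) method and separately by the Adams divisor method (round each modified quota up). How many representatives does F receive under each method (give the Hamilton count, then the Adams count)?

3 and 4

Hamilton: A 7, F 3, D 5, C 5, B 2.
Adams: A 6, F 4, D 5, C 5, B 2.
F gets 3 under Hamilton and 4 under Adams.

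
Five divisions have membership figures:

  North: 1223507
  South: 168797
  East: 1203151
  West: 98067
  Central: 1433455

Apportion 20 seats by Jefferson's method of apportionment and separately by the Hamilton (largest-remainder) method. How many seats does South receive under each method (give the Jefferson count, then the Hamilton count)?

0 and 1

Jefferson: North 6, South 0, East 6, West 0, Central 8.
Hamilton: North 6, South 1, East 6, West 0, Central 7.
South gets 0 under Jefferson and 1 under Hamilton.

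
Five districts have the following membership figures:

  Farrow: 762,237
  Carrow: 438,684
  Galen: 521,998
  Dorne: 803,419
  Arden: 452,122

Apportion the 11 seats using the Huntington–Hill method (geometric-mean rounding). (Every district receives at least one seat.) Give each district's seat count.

Farrow 3, Carrow 1, Galen 2, Dorne 3, Arden 2

With divisor 310689: modified quotas Farrow 2.453, Carrow 1.412, Galen 1.680, Dorne 2.586, Arden 1.455.
Geometric-mean thresholds: Farrow √(2·3)=2.449, Carrow √(1·2)=1.414, Galen √(1·2)=1.414, Dorne √(2·3)=2.449, Arden √(1·2)=1.414.
Each quota rounded against its threshold gives Farrow 3, Carrow 1, Galen 2, Dorne 3, Arden 2 (total 11).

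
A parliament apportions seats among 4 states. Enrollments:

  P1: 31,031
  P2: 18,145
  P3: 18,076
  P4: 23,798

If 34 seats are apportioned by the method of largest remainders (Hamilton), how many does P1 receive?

11

Standard divisor: 91050 ÷ 34 ≈ 2677.941.
Standard quotas: P1 11.5876, P2 6.7757, P3 6.7500, P4 8.8867.
Lower quotas: P1 11, P2 6, P3 6, P4 8 (sum 31, leaving 3 seats).
Remainders in descending order: P4 0.8867, P2 0.7757, P3 0.7500, P1 0.5876.
Largest remainders: P4, P2, P3 receive the extra seats.
P1 receives 11.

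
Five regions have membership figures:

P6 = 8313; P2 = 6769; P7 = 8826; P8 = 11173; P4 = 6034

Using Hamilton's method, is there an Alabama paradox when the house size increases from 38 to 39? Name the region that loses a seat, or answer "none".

none

At 38 seats: P6 8, P2 6, P7 8, P8 10, P4 6.
At 39 seats: P6 8, P2 6, P7 8, P8 11, P4 6.
No region's allocation decreased.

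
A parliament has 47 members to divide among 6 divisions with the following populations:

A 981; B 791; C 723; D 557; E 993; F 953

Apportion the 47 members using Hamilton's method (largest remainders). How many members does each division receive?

A 9, B 8, C 7, D 5, E 9, F 9

Total 4998; standard divisor 4998/47 ≈ 106.34.
Standard quotas: A 9.225, B 7.438, C 6.799, D 5.238, E 9.338, F 8.962.
Lower quotas: A 9, B 7, C 6, D 5, E 9, F 8 (sum 44, leaving 3 seats).
Remainders in descending order: F 0.962, C 0.799, B 0.438, E 0.338, D 0.238, A 0.225.
Largest remainders: F, C, B receive the extra seats.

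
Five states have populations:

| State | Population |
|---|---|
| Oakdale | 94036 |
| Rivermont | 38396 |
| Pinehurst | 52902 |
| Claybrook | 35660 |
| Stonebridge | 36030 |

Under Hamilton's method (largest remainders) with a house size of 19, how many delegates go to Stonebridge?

3

The standard divisor is 257024/19 ≈ 13527.579.
Standard quotas: Oakdale 6.9514, Rivermont 2.8383, Pinehurst 3.9107, Claybrook 2.6361, Stonebridge 2.6634.
Lower quotas: Oakdale 6, Rivermont 2, Pinehurst 3, Claybrook 2, Stonebridge 2 (sum 15, leaving 4 seats).
Remainders in descending order: Oakdale 0.9514, Pinehurst 0.9107, Rivermont 0.8383, Stonebridge 0.6634, Claybrook 0.6361.
The surplus seats go to Oakdale, Pinehurst, Rivermont, Stonebridge.
Stonebridge receives 3.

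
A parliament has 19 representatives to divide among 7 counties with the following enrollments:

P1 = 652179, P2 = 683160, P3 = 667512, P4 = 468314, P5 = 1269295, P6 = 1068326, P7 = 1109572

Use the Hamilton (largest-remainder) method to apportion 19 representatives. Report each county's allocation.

Standard divisor: 5918358 ÷ 19 ≈ 311492.526.
Standard quotas: P1 2.0937, P2 2.1932, P3 2.1429, P4 1.5035, P5 4.0749, P6 3.4297, P7 3.5621.
Lower quotas: P1 2, P2 2, P3 2, P4 1, P5 4, P6 3, P7 3 (sum 17, leaving 2 seats).
Remainders in descending order: P7 0.5621, P4 0.5035, P6 0.4297, P2 0.1932, P3 0.1429, P1 0.0937, P5 0.0749.
The surplus seats go to P7, P4.

P1: 2, P2: 2, P3: 2, P4: 2, P5: 4, P6: 3, P7: 4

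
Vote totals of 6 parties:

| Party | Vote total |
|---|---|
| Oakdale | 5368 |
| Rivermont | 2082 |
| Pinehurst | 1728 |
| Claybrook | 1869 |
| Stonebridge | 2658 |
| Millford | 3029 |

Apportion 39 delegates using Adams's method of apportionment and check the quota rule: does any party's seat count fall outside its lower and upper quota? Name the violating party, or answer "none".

Standard quotas: Oakdale 12.511, Rivermont 4.852, Pinehurst 4.027, Claybrook 4.356, Stonebridge 6.195, Millford 7.059.
Adams allocation: Oakdale 12, Rivermont 5, Pinehurst 4, Claybrook 5, Stonebridge 6, Millford 7.
Every allocation lies between the lower and upper quota.

none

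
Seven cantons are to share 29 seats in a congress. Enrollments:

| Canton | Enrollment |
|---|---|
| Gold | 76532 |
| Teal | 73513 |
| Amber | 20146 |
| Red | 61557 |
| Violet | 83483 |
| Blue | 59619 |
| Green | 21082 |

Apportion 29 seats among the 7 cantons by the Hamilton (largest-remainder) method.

Total 395932; standard divisor 395932/29 ≈ 13652.828.
Standard quotas: Gold 5.6056, Teal 5.3845, Amber 1.4756, Red 4.5087, Violet 6.1147, Blue 4.3668, Green 1.5441.
Lower quotas: Gold 5, Teal 5, Amber 1, Red 4, Violet 6, Blue 4, Green 1 (sum 26, leaving 3 seats).
Remainders in descending order: Gold 0.6056, Green 0.5441, Red 0.5087, Amber 0.4756, Teal 0.3845, Blue 0.3668, Violet 0.1147.
Largest remainders: Gold, Green, Red receive the extra seats.

Gold 6, Teal 5, Amber 1, Red 5, Violet 6, Blue 4, Green 2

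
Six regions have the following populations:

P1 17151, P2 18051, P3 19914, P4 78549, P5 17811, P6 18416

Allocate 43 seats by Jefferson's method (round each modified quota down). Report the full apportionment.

P1 4, P2 4, P3 5, P4 21, P5 4, P6 5

Standard divisor 169892/43 ≈ 3950.977; standard quotas: P1 4.341, P2 4.569, P3 5.040, P4 19.881, P5 4.508, P6 4.661.
Rounding down gives 4, 4, 5, 19, 4, 4 = 40 seats, so the divisor must be adjusted.
With modified divisor 3650: modified quotas P1 4.699, P2 4.945, P3 5.456, P4 21.520, P5 4.880, P6 5.045.
Rounding down: P1 4, P2 4, P3 5, P4 21, P5 4, P6 5 (total 43).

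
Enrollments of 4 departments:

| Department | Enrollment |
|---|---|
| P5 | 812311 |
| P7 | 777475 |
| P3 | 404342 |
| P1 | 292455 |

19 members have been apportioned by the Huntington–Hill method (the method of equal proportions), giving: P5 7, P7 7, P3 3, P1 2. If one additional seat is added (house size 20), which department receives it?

P1

Priority for the next seat is population ÷ (√(s·(s+1))).
Priorities: P5 108549.623, P7 103894.467, P3 116723.481, P1 119394.254.
Highest priority: P1.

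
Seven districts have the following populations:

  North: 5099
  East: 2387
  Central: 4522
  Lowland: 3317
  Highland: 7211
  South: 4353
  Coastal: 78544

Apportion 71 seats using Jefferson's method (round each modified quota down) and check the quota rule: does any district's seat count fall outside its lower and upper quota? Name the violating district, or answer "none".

Coastal

Standard quotas: North 3.434, East 1.607, Central 3.045, Lowland 2.234, Highland 4.856, South 2.931, Coastal 52.893.
Jefferson allocation: North 3, East 1, Central 3, Lowland 2, Highland 5, South 3, Coastal 54.
Coastal has quota 52.893 (lower 52, upper 53) but receives 54 — outside the quota interval.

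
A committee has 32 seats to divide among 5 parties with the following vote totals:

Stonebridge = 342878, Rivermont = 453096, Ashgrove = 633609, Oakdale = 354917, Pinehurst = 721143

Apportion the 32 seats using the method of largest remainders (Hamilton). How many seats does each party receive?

Stonebridge=4, Rivermont=6, Ashgrove=8, Oakdale=5, Pinehurst=9

Standard divisor: 2505643 ÷ 32 ≈ 78301.344.
Standard quotas: Stonebridge 4.3790, Rivermont 5.7866, Ashgrove 8.0919, Oakdale 4.5327, Pinehurst 9.2098.
Lower quotas: Stonebridge 4, Rivermont 5, Ashgrove 8, Oakdale 4, Pinehurst 9 (sum 30, leaving 2 seats).
Remainders in descending order: Rivermont 0.7866, Oakdale 0.5327, Stonebridge 0.3790, Pinehurst 0.2098, Ashgrove 0.0919.
The surplus seats go to Rivermont, Oakdale.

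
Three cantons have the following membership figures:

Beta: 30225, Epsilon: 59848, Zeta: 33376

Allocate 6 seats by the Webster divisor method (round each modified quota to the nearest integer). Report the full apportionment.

Standard divisor 123449/6 ≈ 20574.833; standard quotas: Beta 1.469, Epsilon 2.909, Zeta 1.622.
Rounding to the nearest integer gives Beta 1, Epsilon 3, Zeta 2 — total 6, matching the house size, so no adjustment is needed.

Beta=1, Epsilon=3, Zeta=2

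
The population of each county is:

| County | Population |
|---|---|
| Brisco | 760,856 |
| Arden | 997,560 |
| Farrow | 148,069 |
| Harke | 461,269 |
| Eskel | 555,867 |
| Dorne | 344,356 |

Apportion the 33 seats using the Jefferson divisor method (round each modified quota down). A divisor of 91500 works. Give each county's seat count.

Brisco 8, Arden 10, Farrow 1, Harke 5, Eskel 6, Dorne 3

With modified divisor 91500: modified quotas Brisco 8.315, Arden 10.902, Farrow 1.618, Harke 5.041, Eskel 6.075, Dorne 3.763.
Rounding down: Brisco 8, Arden 10, Farrow 1, Harke 5, Eskel 6, Dorne 3 (total 33).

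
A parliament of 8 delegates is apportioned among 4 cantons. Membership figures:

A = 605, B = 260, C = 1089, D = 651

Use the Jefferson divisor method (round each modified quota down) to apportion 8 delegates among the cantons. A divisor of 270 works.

A=2, B=0, C=4, D=2

With modified divisor 270: modified quotas A 2.241, B 0.963, C 4.033, D 2.411.
Rounding down: A 2, B 0, C 4, D 2 (total 8).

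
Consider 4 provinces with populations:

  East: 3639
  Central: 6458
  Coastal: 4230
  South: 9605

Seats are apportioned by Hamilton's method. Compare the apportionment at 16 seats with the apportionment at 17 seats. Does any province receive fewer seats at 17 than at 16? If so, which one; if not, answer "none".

East

At 16 seats: East 3, Central 4, Coastal 3, South 6.
At 17 seats: East 2, Central 5, Coastal 3, South 7.
East drops from 3 to 2.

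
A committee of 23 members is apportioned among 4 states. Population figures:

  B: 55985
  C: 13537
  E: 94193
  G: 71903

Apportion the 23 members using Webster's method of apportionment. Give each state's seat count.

Standard divisor 235618/23 ≈ 10244.261; standard quotas: B 5.465, C 1.321, E 9.195, G 7.019.
Rounding to the nearest integer gives 5, 1, 9, 7 = 22 seats, so the divisor must be adjusted.
With modified divisor 10000: modified quotas B 5.598, C 1.354, E 9.419, G 7.190.
Rounding to the nearest integer: B 6, C 1, E 9, G 7 (total 23).

B=6, C=1, E=9, G=7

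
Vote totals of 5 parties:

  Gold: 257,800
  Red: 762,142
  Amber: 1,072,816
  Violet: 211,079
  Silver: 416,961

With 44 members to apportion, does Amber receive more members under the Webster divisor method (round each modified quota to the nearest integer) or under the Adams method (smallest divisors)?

Webster

Webster: Gold 4, Red 12, Amber 18, Violet 3, Silver 7.
Adams: Gold 4, Red 12, Amber 17, Violet 4, Silver 7.
Amber gets 18 under Webster and 17 under Adams.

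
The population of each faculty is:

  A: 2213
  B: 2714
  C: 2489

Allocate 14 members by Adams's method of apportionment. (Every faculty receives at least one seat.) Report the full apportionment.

A 4, B 5, C 5

Standard divisor 7416/14 ≈ 529.714; standard quotas: A 4.178, B 5.124, C 4.699.
Rounding up gives 5, 6, 5 = 16 seats, so the divisor must be adjusted.
With modified divisor 600: modified quotas A 3.688, B 4.523, C 4.148.
Rounding up: A 4, B 5, C 5 (total 14).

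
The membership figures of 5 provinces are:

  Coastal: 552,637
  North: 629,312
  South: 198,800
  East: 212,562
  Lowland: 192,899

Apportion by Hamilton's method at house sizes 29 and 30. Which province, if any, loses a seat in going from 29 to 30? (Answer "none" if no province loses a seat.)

At 29 seats: Coastal 9, North 10, South 3, East 4, Lowland 3.
At 30 seats: Coastal 9, North 11, South 3, East 4, Lowland 3.
No province's allocation decreased.

none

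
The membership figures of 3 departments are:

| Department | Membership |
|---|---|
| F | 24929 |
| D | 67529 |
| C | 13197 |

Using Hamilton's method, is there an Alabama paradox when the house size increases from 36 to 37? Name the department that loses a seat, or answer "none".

At 36 seats: F 8, D 23, C 5.
At 37 seats: F 9, D 24, C 4.
C drops from 5 to 4.

C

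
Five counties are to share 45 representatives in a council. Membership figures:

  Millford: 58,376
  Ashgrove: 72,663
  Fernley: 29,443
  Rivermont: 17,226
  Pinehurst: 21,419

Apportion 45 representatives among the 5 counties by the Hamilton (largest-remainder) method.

Millford=13; Ashgrove=16; Fernley=7; Rivermont=4; Pinehurst=5

Standard divisor: 199127 ÷ 45 ≈ 4425.044.
Standard quotas: Millford 13.1922, Ashgrove 16.4209, Fernley 6.6537, Rivermont 3.8928, Pinehurst 4.8404.
Lower quotas: Millford 13, Ashgrove 16, Fernley 6, Rivermont 3, Pinehurst 4 (sum 42, leaving 3 seats).
Remainders in descending order: Rivermont 0.8928, Pinehurst 0.8404, Fernley 0.6537, Ashgrove 0.4209, Millford 0.1922.
The surplus seats go to Rivermont, Pinehurst, Fernley.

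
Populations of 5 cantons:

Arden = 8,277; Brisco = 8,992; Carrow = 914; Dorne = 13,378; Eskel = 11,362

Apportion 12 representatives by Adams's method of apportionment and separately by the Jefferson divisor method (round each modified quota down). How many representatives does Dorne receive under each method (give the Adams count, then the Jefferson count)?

3 and 4

Adams: Arden 2, Brisco 3, Carrow 1, Dorne 3, Eskel 3.
Jefferson: Arden 2, Brisco 3, Carrow 0, Dorne 4, Eskel 3.
Dorne gets 3 under Adams and 4 under Jefferson.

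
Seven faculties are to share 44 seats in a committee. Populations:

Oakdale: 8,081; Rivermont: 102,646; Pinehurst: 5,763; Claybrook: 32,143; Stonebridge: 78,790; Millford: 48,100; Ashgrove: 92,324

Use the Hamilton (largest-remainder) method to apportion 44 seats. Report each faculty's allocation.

Total 367847; standard divisor 367847/44 ≈ 8360.159.
Standard quotas: Oakdale 0.9666, Rivermont 12.2780, Pinehurst 0.6893, Claybrook 3.8448, Stonebridge 9.4245, Millford 5.7535, Ashgrove 11.0433.
Lower quotas: Oakdale 0, Rivermont 12, Pinehurst 0, Claybrook 3, Stonebridge 9, Millford 5, Ashgrove 11 (sum 40, leaving 4 seats).
Remainders in descending order: Oakdale 0.9666, Claybrook 0.8448, Millford 0.7535, Pinehurst 0.6893, Stonebridge 0.4245, Rivermont 0.2780, Ashgrove 0.0433.
The surplus seats go to Oakdale, Claybrook, Millford, Pinehurst.

Oakdale: 1; Rivermont: 12; Pinehurst: 1; Claybrook: 4; Stonebridge: 9; Millford: 6; Ashgrove: 11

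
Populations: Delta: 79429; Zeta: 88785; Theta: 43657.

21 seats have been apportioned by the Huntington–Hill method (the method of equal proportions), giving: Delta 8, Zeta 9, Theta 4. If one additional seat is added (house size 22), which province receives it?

Theta

Priority for the next seat is population ÷ (√(s·(s+1))).
Priorities: Delta 9360.797, Zeta 9358.761, Theta 9762.002.
Highest priority: Theta.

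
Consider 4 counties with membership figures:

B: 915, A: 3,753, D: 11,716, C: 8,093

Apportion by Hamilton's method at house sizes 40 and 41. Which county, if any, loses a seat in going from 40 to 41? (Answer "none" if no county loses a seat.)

B

At 40 seats: B 2, A 6, D 19, C 13.
At 41 seats: B 1, A 6, D 20, C 14.
B drops from 2 to 1.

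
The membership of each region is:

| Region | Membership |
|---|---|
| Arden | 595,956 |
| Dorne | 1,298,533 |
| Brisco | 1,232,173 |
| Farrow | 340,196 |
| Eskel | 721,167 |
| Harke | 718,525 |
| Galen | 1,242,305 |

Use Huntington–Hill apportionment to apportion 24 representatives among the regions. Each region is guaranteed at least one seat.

With divisor 259410: modified quotas Arden 2.297, Dorne 5.006, Brisco 4.750, Farrow 1.311, Eskel 2.780, Harke 2.770, Galen 4.789.
Geometric-mean thresholds: Arden √(2·3)=2.449, Dorne √(5·6)=5.477, Brisco √(4·5)=4.472, Farrow √(1·2)=1.414, Eskel √(2·3)=2.449, Harke √(2·3)=2.449, Galen √(4·5)=4.472.
Each quota rounded against its threshold gives Arden 2, Dorne 5, Brisco 5, Farrow 1, Eskel 3, Harke 3, Galen 5 (total 24).

Arden 2, Dorne 5, Brisco 5, Farrow 1, Eskel 3, Harke 3, Galen 5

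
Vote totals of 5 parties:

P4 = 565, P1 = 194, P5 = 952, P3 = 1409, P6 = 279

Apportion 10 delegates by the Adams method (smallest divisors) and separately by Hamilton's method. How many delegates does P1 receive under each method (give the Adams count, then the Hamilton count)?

1 and 0

Adams: P4 2, P1 1, P5 3, P3 3, P6 1.
Hamilton: P4 2, P1 0, P5 3, P3 4, P6 1.
P1 gets 1 under Adams and 0 under Hamilton.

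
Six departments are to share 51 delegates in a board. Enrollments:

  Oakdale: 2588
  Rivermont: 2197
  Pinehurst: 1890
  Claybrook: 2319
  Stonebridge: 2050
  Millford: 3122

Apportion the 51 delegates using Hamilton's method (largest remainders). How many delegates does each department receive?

The standard divisor is 14166/51 ≈ 277.765.
Standard quotas: Oakdale 9.317, Rivermont 7.910, Pinehurst 6.804, Claybrook 8.349, Stonebridge 7.380, Millford 11.240.
Lower quotas: Oakdale 9, Rivermont 7, Pinehurst 6, Claybrook 8, Stonebridge 7, Millford 11 (sum 48, leaving 3 seats).
Remainders in descending order: Rivermont 0.910, Pinehurst 0.804, Stonebridge 0.380, Claybrook 0.349, Oakdale 0.317, Millford 0.240.
Largest remainders: Rivermont, Pinehurst, Stonebridge receive the extra seats.

Oakdale: 9; Rivermont: 8; Pinehurst: 7; Claybrook: 8; Stonebridge: 8; Millford: 11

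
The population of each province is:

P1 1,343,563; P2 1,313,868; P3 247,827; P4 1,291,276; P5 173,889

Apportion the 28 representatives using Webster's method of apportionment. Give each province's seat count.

Standard divisor 4370423/28 ≈ 156086.536; standard quotas: P1 8.608, P2 8.418, P3 1.588, P4 8.273, P5 1.114.
Rounding to the nearest integer gives P1 9, P2 8, P3 2, P4 8, P5 1 — total 28, matching the house size, so no adjustment is needed.

P1 9, P2 8, P3 2, P4 8, P5 1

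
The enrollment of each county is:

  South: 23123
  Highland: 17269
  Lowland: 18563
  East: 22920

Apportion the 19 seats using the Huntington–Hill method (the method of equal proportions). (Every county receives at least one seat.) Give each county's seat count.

South 6, Highland 4, Lowland 4, East 5

With divisor 4203: modified quotas South 5.502, Highland 4.109, Lowland 4.417, East 5.453.
Geometric-mean thresholds: South √(5·6)=5.477, Highland √(4·5)=4.472, Lowland √(4·5)=4.472, East √(5·6)=5.477.
Each quota rounded against its threshold gives South 6, Highland 4, Lowland 4, East 5 (total 19).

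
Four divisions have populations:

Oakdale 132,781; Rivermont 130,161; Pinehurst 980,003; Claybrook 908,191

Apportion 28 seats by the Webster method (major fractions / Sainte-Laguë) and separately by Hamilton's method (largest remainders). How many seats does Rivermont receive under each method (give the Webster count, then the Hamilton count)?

Webster: Oakdale 2, Rivermont 2, Pinehurst 12, Claybrook 12.
Hamilton: Oakdale 2, Rivermont 1, Pinehurst 13, Claybrook 12.
Rivermont gets 2 under Webster and 1 under Hamilton.

2 and 1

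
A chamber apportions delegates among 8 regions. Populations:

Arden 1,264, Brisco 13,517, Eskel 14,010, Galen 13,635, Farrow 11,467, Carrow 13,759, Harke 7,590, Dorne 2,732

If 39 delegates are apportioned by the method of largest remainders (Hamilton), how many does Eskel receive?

7

Standard divisor: 77974 ÷ 39 ≈ 1999.333.
Standard quotas: Arden 0.6322, Brisco 6.7608, Eskel 7.0073, Galen 6.8198, Farrow 5.7354, Carrow 6.8818, Harke 3.7963, Dorne 1.3665.
Lower quotas: Arden 0, Brisco 6, Eskel 7, Galen 6, Farrow 5, Carrow 6, Harke 3, Dorne 1 (sum 34, leaving 5 seats).
Remainders in descending order: Carrow 0.8818, Galen 0.8198, Harke 0.7963, Brisco 0.7608, Farrow 0.7354, Arden 0.6322, Dorne 0.3665, Eskel 0.0073.
Largest remainders: Carrow, Galen, Harke, Brisco, Farrow receive the extra seats.
Eskel receives 7.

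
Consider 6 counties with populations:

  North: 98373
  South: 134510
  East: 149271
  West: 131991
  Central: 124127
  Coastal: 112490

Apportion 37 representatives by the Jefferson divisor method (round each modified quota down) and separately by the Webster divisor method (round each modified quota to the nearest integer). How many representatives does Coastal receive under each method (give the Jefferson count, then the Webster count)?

5 and 6

Jefferson: North 5, South 7, East 7, West 7, Central 6, Coastal 5.
Webster: North 5, South 7, East 7, West 6, Central 6, Coastal 6.
Coastal gets 5 under Jefferson and 6 under Webster.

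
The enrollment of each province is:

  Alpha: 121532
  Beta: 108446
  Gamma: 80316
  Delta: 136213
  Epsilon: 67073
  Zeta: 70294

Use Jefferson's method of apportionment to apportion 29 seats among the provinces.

Standard divisor 583874/29 ≈ 20133.586; standard quotas: Alpha 6.036, Beta 5.386, Gamma 3.989, Delta 6.765, Epsilon 3.331, Zeta 3.491.
Rounding down gives 6, 5, 3, 6, 3, 3 = 26 seats, so the divisor must be adjusted.
With modified divisor 17800: modified quotas Alpha 6.828, Beta 6.092, Gamma 4.512, Delta 7.652, Epsilon 3.768, Zeta 3.949.
Rounding down: Alpha 6, Beta 6, Gamma 4, Delta 7, Epsilon 3, Zeta 3 (total 29).

Alpha 6, Beta 6, Gamma 4, Delta 7, Epsilon 3, Zeta 3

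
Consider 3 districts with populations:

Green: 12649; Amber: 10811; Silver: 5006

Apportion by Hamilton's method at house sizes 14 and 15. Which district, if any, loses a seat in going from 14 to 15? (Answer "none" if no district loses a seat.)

Silver

At 14 seats: Green 6, Amber 5, Silver 3.
At 15 seats: Green 7, Amber 6, Silver 2.
Silver drops from 3 to 2.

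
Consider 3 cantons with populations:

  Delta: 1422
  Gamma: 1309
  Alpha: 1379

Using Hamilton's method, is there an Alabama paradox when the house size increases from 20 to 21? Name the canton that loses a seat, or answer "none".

none

At 20 seats: Delta 7, Gamma 6, Alpha 7.
At 21 seats: Delta 7, Gamma 7, Alpha 7.
No canton's allocation decreased.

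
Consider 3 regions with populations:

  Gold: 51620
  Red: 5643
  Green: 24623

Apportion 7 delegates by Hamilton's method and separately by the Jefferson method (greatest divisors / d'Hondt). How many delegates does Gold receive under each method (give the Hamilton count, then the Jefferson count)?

Hamilton: Gold 4, Red 1, Green 2.
Jefferson: Gold 5, Red 0, Green 2.
Gold gets 4 under Hamilton and 5 under Jefferson.

4 and 5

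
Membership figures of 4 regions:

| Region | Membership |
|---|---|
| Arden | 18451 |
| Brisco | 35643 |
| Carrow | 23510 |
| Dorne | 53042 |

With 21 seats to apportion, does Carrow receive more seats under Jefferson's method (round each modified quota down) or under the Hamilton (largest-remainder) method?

Jefferson: Arden 3, Brisco 6, Carrow 3, Dorne 9.
Hamilton: Arden 3, Brisco 6, Carrow 4, Dorne 8.
Carrow gets 3 under Jefferson and 4 under Hamilton.

Hamilton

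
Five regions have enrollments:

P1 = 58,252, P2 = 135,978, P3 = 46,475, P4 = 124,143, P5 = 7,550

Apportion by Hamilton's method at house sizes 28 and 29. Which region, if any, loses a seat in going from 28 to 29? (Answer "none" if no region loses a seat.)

At 28 seats: P1 4, P2 10, P3 4, P4 9, P5 1.
At 29 seats: P1 4, P2 11, P3 4, P4 10, P5 0.
P5 drops from 1 to 0.

P5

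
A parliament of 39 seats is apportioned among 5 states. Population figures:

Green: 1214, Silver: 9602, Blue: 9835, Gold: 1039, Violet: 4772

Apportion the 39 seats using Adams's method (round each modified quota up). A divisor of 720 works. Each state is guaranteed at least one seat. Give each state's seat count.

Green: 2, Silver: 14, Blue: 14, Gold: 2, Violet: 7

With modified divisor 720: modified quotas Green 1.686, Silver 13.336, Blue 13.660, Gold 1.443, Violet 6.628.
Rounding up: Green 2, Silver 14, Blue 14, Gold 2, Violet 7 (total 39).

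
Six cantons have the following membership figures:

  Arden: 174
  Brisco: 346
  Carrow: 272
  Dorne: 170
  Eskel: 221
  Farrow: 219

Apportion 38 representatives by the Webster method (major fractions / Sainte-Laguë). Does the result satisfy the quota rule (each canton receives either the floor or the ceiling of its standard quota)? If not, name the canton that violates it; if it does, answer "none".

none

Standard quotas: Arden 4.716, Brisco 9.378, Carrow 7.372, Dorne 4.608, Eskel 5.990, Farrow 5.936.
Webster allocation: Arden 5, Brisco 9, Carrow 7, Dorne 5, Eskel 6, Farrow 6.
Every allocation lies between the lower and upper quota.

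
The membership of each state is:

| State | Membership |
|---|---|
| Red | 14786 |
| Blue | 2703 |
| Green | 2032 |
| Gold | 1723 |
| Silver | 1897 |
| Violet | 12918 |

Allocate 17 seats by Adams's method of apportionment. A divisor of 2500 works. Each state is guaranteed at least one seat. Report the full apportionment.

Red: 6, Blue: 2, Green: 1, Gold: 1, Silver: 1, Violet: 6

With modified divisor 2500: modified quotas Red 5.914, Blue 1.081, Green 0.813, Gold 0.689, Silver 0.759, Violet 5.167.
Rounding up: Red 6, Blue 2, Green 1, Gold 1, Silver 1, Violet 6 (total 17).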